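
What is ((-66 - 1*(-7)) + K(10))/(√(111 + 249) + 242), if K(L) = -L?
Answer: -8349/29102 + 207*√10/29102 ≈ -0.26439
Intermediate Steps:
((-66 - 1*(-7)) + K(10))/(√(111 + 249) + 242) = ((-66 - 1*(-7)) - 1*10)/(√(111 + 249) + 242) = ((-66 + 7) - 10)/(√360 + 242) = (-59 - 10)/(6*√10 + 242) = -69/(242 + 6*√10)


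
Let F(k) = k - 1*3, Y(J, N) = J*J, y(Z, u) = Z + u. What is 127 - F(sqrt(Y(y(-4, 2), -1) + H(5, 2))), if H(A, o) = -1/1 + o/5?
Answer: 130 - sqrt(85)/5 ≈ 128.16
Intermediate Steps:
Y(J, N) = J**2
H(A, o) = -1 + o/5 (H(A, o) = -1*1 + o*(1/5) = -1 + o/5)
F(k) = -3 + k (F(k) = k - 3 = -3 + k)
127 - F(sqrt(Y(y(-4, 2), -1) + H(5, 2))) = 127 - (-3 + sqrt((-4 + 2)**2 + (-1 + (1/5)*2))) = 127 - (-3 + sqrt((-2)**2 + (-1 + 2/5))) = 127 - (-3 + sqrt(4 - 3/5)) = 127 - (-3 + sqrt(17/5)) = 127 - (-3 + sqrt(85)/5) = 127 + (3 - sqrt(85)/5) = 130 - sqrt(85)/5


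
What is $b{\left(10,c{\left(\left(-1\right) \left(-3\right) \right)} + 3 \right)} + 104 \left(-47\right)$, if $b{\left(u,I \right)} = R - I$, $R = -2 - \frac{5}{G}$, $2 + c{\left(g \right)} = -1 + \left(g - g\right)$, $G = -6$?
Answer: $- \frac{29335}{6} \approx -4889.2$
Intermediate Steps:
$c{\left(g \right)} = -3$ ($c{\left(g \right)} = -2 + \left(-1 + \left(g - g\right)\right) = -2 + \left(-1 + 0\right) = -2 - 1 = -3$)
$R = - \frac{7}{6}$ ($R = -2 - \frac{5}{-6} = -2 - 5 \left(- \frac{1}{6}\right) = -2 - - \frac{5}{6} = -2 + \frac{5}{6} = - \frac{7}{6} \approx -1.1667$)
$b{\left(u,I \right)} = - \frac{7}{6} - I$
$b{\left(10,c{\left(\left(-1\right) \left(-3\right) \right)} + 3 \right)} + 104 \left(-47\right) = \left(- \frac{7}{6} - \left(-3 + 3\right)\right) + 104 \left(-47\right) = \left(- \frac{7}{6} - 0\right) - 4888 = \left(- \frac{7}{6} + 0\right) - 4888 = - \frac{7}{6} - 4888 = - \frac{29335}{6}$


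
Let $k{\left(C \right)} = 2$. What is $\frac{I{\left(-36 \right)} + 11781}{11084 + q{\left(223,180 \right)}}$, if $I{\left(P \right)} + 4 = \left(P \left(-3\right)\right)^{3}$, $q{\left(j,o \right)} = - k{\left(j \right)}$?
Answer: $\frac{1271489}{11082} \approx 114.73$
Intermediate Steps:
$q{\left(j,o \right)} = -2$ ($q{\left(j,o \right)} = \left(-1\right) 2 = -2$)
$I{\left(P \right)} = -4 - 27 P^{3}$ ($I{\left(P \right)} = -4 + \left(P \left(-3\right)\right)^{3} = -4 + \left(- 3 P\right)^{3} = -4 - 27 P^{3}$)
$\frac{I{\left(-36 \right)} + 11781}{11084 + q{\left(223,180 \right)}} = \frac{\left(-4 - 27 \left(-36\right)^{3}\right) + 11781}{11084 - 2} = \frac{\left(-4 - -1259712\right) + 11781}{11082} = \left(\left(-4 + 1259712\right) + 11781\right) \frac{1}{11082} = \left(1259708 + 11781\right) \frac{1}{11082} = 1271489 \cdot \frac{1}{11082} = \frac{1271489}{11082}$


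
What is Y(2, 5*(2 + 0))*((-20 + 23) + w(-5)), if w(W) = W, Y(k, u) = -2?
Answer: 4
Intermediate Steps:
Y(2, 5*(2 + 0))*((-20 + 23) + w(-5)) = -2*((-20 + 23) - 5) = -2*(3 - 5) = -2*(-2) = 4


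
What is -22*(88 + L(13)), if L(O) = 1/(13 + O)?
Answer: -25179/13 ≈ -1936.8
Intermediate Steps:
-22*(88 + L(13)) = -22*(88 + 1/(13 + 13)) = -22*(88 + 1/26) = -22*2289/26 = -25179/13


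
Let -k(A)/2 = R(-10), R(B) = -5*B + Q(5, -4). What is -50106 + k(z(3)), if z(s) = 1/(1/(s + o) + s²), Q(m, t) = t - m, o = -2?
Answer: -50188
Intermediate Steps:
R(B) = -9 - 5*B (R(B) = -5*B + (-4 - 1*5) = -5*B + (-4 - 5) = -5*B - 9 = -9 - 5*B)
z(s) = 1/(s² + 1/(-2 + s)) (z(s) = 1/(1/(s - 2) + s²) = 1/(1/(-2 + s) + s²) = 1/(s² + 1/(-2 + s)))
k(A) = -82 (k(A) = -2*(-9 - 5*(-10)) = -2*(-9 + 50) = -2*41 = -82)
-50106 + k(z(3)) = -50106 - 82 = -50188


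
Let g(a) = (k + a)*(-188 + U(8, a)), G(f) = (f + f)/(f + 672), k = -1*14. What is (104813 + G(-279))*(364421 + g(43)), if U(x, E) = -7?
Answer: 4925970908822/131 ≈ 3.7603e+10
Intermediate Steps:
k = -14
G(f) = 2*f/(672 + f) (G(f) = (2*f)/(672 + f) = 2*f/(672 + f))
g(a) = 2730 - 195*a (g(a) = (-14 + a)*(-188 - 7) = (-14 + a)*(-195) = 2730 - 195*a)
(104813 + G(-279))*(364421 + g(43)) = (104813 + 2*(-279)/(672 - 279))*(364421 + (2730 - 195*43)) = (104813 + 2*(-279)/393)*(364421 + (2730 - 8385)) = (104813 + 2*(-279)*(1/393))*(364421 - 5655) = (104813 - 186/131)*358766 = (13730317/131)*358766 = 4925970908822/131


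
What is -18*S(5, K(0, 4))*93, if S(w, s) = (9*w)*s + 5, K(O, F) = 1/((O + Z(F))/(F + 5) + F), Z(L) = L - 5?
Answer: -194184/7 ≈ -27741.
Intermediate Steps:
Z(L) = -5 + L
K(O, F) = 1/(F + (-5 + F + O)/(5 + F)) (K(O, F) = 1/((O + (-5 + F))/(F + 5) + F) = 1/((-5 + F + O)/(5 + F) + F) = 1/(F + (-5 + F + O)/(5 + F)))
S(w, s) = 5 + 9*s*w (S(w, s) = 9*s*w + 5 = 5 + 9*s*w)
-18*S(5, K(0, 4))*93 = -18*(5 + 9*((5 + 4)/(-5 + 0 + 4**2 + 6*4))*5)*93 = -18*(5 + 9*(9/(-5 + 0 + 16 + 24))*5)*93 = -18*(5 + 9*(9/35)*5)*93 = -18*(5 + 81/7)*93 = -18*116/7*93 = -2088/7*93 = -194184/7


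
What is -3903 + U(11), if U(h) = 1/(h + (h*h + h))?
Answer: -558128/143 ≈ -3903.0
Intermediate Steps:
U(h) = 1/(h**2 + 2*h) (U(h) = 1/(h + (h**2 + h)) = 1/(h + (h + h**2)) = 1/(h**2 + 2*h))
-3903 + U(11) = -3903 + 1/(11*(2 + 11)) = -3903 + (1/11)/13 = -3903 + (1/11)*(1/13) = -3903 + 1/143 = -558128/143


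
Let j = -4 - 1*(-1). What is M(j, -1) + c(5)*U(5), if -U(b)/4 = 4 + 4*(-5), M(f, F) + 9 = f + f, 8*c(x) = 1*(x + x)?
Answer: 65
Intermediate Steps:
c(x) = x/4 (c(x) = (1*(x + x))/8 = (1*(2*x))/8 = (2*x)/8 = x/4)
j = -3 (j = -4 + 1 = -3)
M(f, F) = -9 + 2*f (M(f, F) = -9 + (f + f) = -9 + 2*f)
U(b) = 64 (U(b) = -4*(4 + 4*(-5)) = -4*(4 - 20) = -4*(-16) = 64)
M(j, -1) + c(5)*U(5) = (-9 + 2*(-3)) + ((¼)*5)*64 = (-9 - 6) + (5/4)*64 = -15 + 80 = 65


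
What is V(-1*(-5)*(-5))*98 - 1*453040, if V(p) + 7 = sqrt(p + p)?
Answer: -453726 + 490*I*sqrt(2) ≈ -4.5373e+5 + 692.96*I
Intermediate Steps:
V(p) = -7 + sqrt(2)*sqrt(p) (V(p) = -7 + sqrt(p + p) = -7 + sqrt(2*p) = -7 + sqrt(2)*sqrt(p))
V(-1*(-5)*(-5))*98 - 1*453040 = (-7 + sqrt(2)*sqrt(-1*(-5)*(-5)))*98 - 1*453040 = (-7 + sqrt(2)*sqrt(5*(-5)))*98 - 453040 = (-7 + sqrt(2)*sqrt(-25))*98 - 453040 = (-7 + sqrt(2)*(5*I))*98 - 453040 = (-7 + 5*I*sqrt(2))*98 - 453040 = (-686 + 490*I*sqrt(2)) - 453040 = -453726 + 490*I*sqrt(2)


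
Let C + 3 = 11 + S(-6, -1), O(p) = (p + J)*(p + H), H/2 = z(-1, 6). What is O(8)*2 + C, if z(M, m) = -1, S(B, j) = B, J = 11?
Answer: 230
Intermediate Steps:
H = -2 (H = 2*(-1) = -2)
O(p) = (-2 + p)*(11 + p) (O(p) = (p + 11)*(p - 2) = (11 + p)*(-2 + p) = (-2 + p)*(11 + p))
C = 2 (C = -3 + (11 - 6) = -3 + 5 = 2)
O(8)*2 + C = (-22 + 8² + 9*8)*2 + 2 = (-22 + 64 + 72)*2 + 2 = 114*2 + 2 = 228 + 2 = 230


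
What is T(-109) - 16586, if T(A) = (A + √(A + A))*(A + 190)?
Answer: -25415 + 81*I*√218 ≈ -25415.0 + 1196.0*I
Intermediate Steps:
T(A) = (190 + A)*(A + √2*√A) (T(A) = (A + √(2*A))*(190 + A) = (A + √2*√A)*(190 + A) = (190 + A)*(A + √2*√A))
T(-109) - 16586 = ((-109)² + 190*(-109) + √2*(-109)^(3/2) + 190*√2*√(-109)) - 16586 = (11881 - 20710 + √2*(-109*I*√109) + 190*√2*(I*√109)) - 16586 = (11881 - 20710 - 109*I*√218 + 190*I*√218) - 16586 = (-8829 + 81*I*√218) - 16586 = -25415 + 81*I*√218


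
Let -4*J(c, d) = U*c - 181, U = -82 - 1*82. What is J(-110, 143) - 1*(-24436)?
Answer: 79885/4 ≈ 19971.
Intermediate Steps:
U = -164 (U = -82 - 82 = -164)
J(c, d) = 181/4 + 41*c (J(c, d) = -(-164*c - 181)/4 = -(-181 - 164*c)/4 = 181/4 + 41*c)
J(-110, 143) - 1*(-24436) = (181/4 + 41*(-110)) - 1*(-24436) = (181/4 - 4510) + 24436 = -17859/4 + 24436 = 79885/4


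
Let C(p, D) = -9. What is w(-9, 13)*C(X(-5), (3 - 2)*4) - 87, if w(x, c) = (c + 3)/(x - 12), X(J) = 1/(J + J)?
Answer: -561/7 ≈ -80.143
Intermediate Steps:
X(J) = 1/(2*J)
w(x, c) = (3 + c)/(-12 + x)
w(-9, 13)*C(X(-5), (3 - 2)*4) - 87 = ((3 + 13)/(-12 - 9))*(-9) - 87 = (16/(-21))*(-9) - 87 = -1/21*16*(-9) - 87 = -16/21*(-9) - 87 = 48/7 - 87 = -561/7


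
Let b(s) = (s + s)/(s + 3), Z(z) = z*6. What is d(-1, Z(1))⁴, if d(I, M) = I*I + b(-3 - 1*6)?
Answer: 256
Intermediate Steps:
Z(z) = 6*z
b(s) = 2*s/(3 + s) (b(s) = (2*s)/(3 + s) = 2*s/(3 + s))
d(I, M) = 3 + I² (d(I, M) = I*I + 2*(-3 - 1*6)/(3 + (-3 - 1*6)) = I² + 2*(-3 - 6)/(3 + (-3 - 6)) = I² + 2*(-9)/(3 - 9) = I² + 2*(-9)/(-6) = I² + 2*(-9)*(-⅙) = I² + 3 = 3 + I²)
d(-1, Z(1))⁴ = (3 + (-1)²)⁴ = (3 + 1)⁴ = 4⁴ = 256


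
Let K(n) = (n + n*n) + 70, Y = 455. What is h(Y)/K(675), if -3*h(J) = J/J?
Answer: -1/1369110 ≈ -7.3040e-7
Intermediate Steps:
K(n) = 70 + n + n² (K(n) = (n + n²) + 70 = 70 + n + n²)
h(J) = -⅓ (h(J) = -J/(3*J) = -⅓*1 = -⅓)
h(Y)/K(675) = -1/(3*(70 + 675 + 675²)) = -1/(3*(70 + 675 + 455625)) = -⅓/456370 = -⅓*1/456370 = -1/1369110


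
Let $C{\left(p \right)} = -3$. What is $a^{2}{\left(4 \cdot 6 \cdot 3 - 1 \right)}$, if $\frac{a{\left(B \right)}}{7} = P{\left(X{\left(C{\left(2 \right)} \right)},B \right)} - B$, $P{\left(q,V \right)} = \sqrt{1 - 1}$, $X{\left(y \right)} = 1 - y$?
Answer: $247009$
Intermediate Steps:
$P{\left(q,V \right)} = 0$ ($P{\left(q,V \right)} = \sqrt{0} = 0$)
$a{\left(B \right)} = - 7 B$ ($a{\left(B \right)} = 7 \left(0 - B\right) = 7 \left(- B\right) = - 7 B$)
$a^{2}{\left(4 \cdot 6 \cdot 3 - 1 \right)} = \left(- 7 \left(4 \cdot 6 \cdot 3 - 1\right)\right)^{2} = \left(- 7 \left(4 \cdot 18 - 1\right)\right)^{2} = \left(- 7 \left(72 - 1\right)\right)^{2} = \left(\left(-7\right) 71\right)^{2} = \left(-497\right)^{2} = 247009$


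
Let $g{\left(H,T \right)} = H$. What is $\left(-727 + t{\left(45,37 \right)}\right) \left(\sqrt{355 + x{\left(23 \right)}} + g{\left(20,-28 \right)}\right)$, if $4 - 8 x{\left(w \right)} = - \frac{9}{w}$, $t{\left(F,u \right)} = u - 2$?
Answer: $-13840 - \frac{519 \sqrt{334374}}{23} \approx -26888.0$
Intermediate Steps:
$t{\left(F,u \right)} = -2 + u$ ($t{\left(F,u \right)} = u - 2 = -2 + u$)
$x{\left(w \right)} = \frac{1}{2} + \frac{9}{8 w}$ ($x{\left(w \right)} = \frac{1}{2} - \frac{\left(-9\right) \frac{1}{w}}{8} = \frac{1}{2} + \frac{9}{8 w}$)
$\left(-727 + t{\left(45,37 \right)}\right) \left(\sqrt{355 + x{\left(23 \right)}} + g{\left(20,-28 \right)}\right) = \left(-727 + \left(-2 + 37\right)\right) \left(\sqrt{355 + \frac{9 + 4 \cdot 23}{8 \cdot 23}} + 20\right) = \left(-727 + 35\right) \left(\sqrt{355 + \frac{1}{8} \cdot \frac{1}{23} \left(9 + 92\right)} + 20\right) = - 692 \left(\sqrt{355 + \frac{1}{8} \cdot \frac{1}{23} \cdot 101} + 20\right) = - 692 \left(\sqrt{355 + \frac{101}{184}} + 20\right) = - 692 \left(\sqrt{\frac{65421}{184}} + 20\right) = - 692 \left(\frac{3 \sqrt{334374}}{92} + 20\right) = - 692 \left(20 + \frac{3 \sqrt{334374}}{92}\right) = -13840 - \frac{519 \sqrt{334374}}{23}$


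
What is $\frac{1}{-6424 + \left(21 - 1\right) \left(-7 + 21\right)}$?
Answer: $- \frac{1}{6144} \approx -0.00016276$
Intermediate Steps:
$\frac{1}{-6424 + \left(21 - 1\right) \left(-7 + 21\right)} = \frac{1}{-6424 + \left(21 - 1\right) 14} = \frac{1}{-6424 + 20 \cdot 14} = \frac{1}{-6424 + 280} = \frac{1}{-6144} = - \frac{1}{6144}$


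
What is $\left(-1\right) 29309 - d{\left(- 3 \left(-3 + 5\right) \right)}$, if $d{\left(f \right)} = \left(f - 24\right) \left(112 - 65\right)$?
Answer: $-27899$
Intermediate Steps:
$d{\left(f \right)} = -1128 + 47 f$ ($d{\left(f \right)} = \left(-24 + f\right) 47 = -1128 + 47 f$)
$\left(-1\right) 29309 - d{\left(- 3 \left(-3 + 5\right) \right)} = \left(-1\right) 29309 - \left(-1128 + 47 \left(- 3 \left(-3 + 5\right)\right)\right) = -29309 - \left(-1128 + 47 \left(\left(-3\right) 2\right)\right) = -29309 - \left(-1128 + 47 \left(-6\right)\right) = -29309 - \left(-1128 - 282\right) = -29309 - -1410 = -29309 + 1410 = -27899$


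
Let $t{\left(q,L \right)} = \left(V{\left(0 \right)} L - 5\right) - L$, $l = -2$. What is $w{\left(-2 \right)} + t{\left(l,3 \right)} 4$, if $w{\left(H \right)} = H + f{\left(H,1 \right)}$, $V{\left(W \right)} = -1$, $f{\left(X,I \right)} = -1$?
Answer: $-47$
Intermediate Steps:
$w{\left(H \right)} = -1 + H$ ($w{\left(H \right)} = H - 1 = -1 + H$)
$t{\left(q,L \right)} = -5 - 2 L$ ($t{\left(q,L \right)} = \left(- L - 5\right) - L = \left(-5 - L\right) - L = -5 - 2 L$)
$w{\left(-2 \right)} + t{\left(l,3 \right)} 4 = \left(-1 - 2\right) + \left(-5 - 6\right) 4 = -3 + \left(-5 - 6\right) 4 = -3 - 44 = -47$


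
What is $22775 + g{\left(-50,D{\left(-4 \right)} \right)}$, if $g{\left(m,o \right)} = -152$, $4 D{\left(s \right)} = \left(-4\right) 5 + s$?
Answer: $22623$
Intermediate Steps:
$D{\left(s \right)} = -5 + \frac{s}{4}$ ($D{\left(s \right)} = \frac{\left(-4\right) 5 + s}{4} = \frac{-20 + s}{4} = -5 + \frac{s}{4}$)
$22775 + g{\left(-50,D{\left(-4 \right)} \right)} = 22775 - 152 = 22623$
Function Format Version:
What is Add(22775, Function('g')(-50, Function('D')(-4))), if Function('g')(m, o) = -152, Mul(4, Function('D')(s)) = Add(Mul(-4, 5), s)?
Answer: 22623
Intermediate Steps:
Function('D')(s) = Add(-5, Mul(Rational(1, 4), s)) (Function('D')(s) = Mul(Rational(1, 4), Add(Mul(-4, 5), s)) = Mul(Rational(1, 4), Add(-20, s)) = Add(-5, Mul(Rational(1, 4), s)))
Add(22775, Function('g')(-50, Function('D')(-4))) = Add(22775, -152) = 22623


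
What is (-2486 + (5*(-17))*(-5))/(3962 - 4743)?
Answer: 2061/781 ≈ 2.6389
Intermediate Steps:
(-2486 + (5*(-17))*(-5))/(3962 - 4743) = (-2486 - 85*(-5))/(-781) = (-2486 + 425)*(-1/781) = -2061*(-1/781) = 2061/781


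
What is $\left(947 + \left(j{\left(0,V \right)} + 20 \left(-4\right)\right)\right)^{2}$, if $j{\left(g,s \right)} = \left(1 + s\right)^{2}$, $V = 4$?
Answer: $795664$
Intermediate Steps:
$\left(947 + \left(j{\left(0,V \right)} + 20 \left(-4\right)\right)\right)^{2} = \left(947 + \left(\left(1 + 4\right)^{2} + 20 \left(-4\right)\right)\right)^{2} = \left(947 - \left(80 - 5^{2}\right)\right)^{2} = \left(947 + \left(25 - 80\right)\right)^{2} = \left(947 - 55\right)^{2} = 892^{2} = 795664$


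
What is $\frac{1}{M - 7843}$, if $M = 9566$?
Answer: $\frac{1}{1723} \approx 0.00058038$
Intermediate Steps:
$\frac{1}{M - 7843} = \frac{1}{9566 - 7843} = \frac{1}{1723}$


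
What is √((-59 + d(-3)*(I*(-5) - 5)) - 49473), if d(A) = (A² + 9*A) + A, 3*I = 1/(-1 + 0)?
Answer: I*√49462 ≈ 222.4*I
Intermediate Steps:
I = -⅓ (I = 1/(3*(-1 + 0)) = (⅓)/(-1) = (⅓)*(-1) = -⅓ ≈ -0.33333)
d(A) = A² + 10*A
√((-59 + d(-3)*(I*(-5) - 5)) - 49473) = √((-59 + (-3*(10 - 3))*(-⅓*(-5) - 5)) - 49473) = √((-59 + (-3*7)*(5/3 - 5)) - 49473) = √((-59 - 21*(-10/3)) - 49473) = √((-59 + 70) - 49473) = √(11 - 49473) = √(-49462) = I*√49462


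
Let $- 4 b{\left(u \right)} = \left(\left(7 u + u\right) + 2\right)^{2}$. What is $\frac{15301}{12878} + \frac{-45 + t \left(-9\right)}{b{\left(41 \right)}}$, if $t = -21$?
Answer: $\frac{46079477}{38955950} \approx 1.1829$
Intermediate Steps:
$b{\left(u \right)} = - \frac{\left(2 + 8 u\right)^{2}}{4}$ ($b{\left(u \right)} = - \frac{\left(\left(7 u + u\right) + 2\right)^{2}}{4} = - \frac{\left(8 u + 2\right)^{2}}{4} = - \frac{\left(2 + 8 u\right)^{2}}{4}$)
$\frac{15301}{12878} + \frac{-45 + t \left(-9\right)}{b{\left(41 \right)}} = \frac{15301}{12878} + \frac{-45 - -189}{\left(-1\right) \left(1 + 4 \cdot 41\right)^{2}} = 15301 \cdot \frac{1}{12878} + \frac{-45 + 189}{\left(-1\right) \left(1 + 164\right)^{2}} = \frac{15301}{12878} + \frac{144}{\left(-1\right) 165^{2}} = \frac{15301}{12878} + \frac{144}{\left(-1\right) 27225} = \frac{15301}{12878} + \frac{144}{-27225} = \frac{15301}{12878} + 144 \left(- \frac{1}{27225}\right) = \frac{15301}{12878} - \frac{16}{3025} = \frac{46079477}{38955950}$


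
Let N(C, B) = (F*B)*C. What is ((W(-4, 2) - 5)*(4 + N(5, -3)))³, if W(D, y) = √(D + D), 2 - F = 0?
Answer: 87880 - 2355184*I*√2 ≈ 87880.0 - 3.3307e+6*I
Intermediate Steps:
F = 2 (F = 2 - 1*0 = 2 + 0 = 2)
N(C, B) = 2*B*C (N(C, B) = (2*B)*C = 2*B*C)
W(D, y) = √2*√D (W(D, y) = √(2*D) = √2*√D)
((W(-4, 2) - 5)*(4 + N(5, -3)))³ = ((√2*√(-4) - 5)*(4 + 2*(-3)*5))³ = ((√2*(2*I) - 5)*(4 - 30))³ = ((2*I*√2 - 5)*(-26))³ = ((-5 + 2*I*√2)*(-26))³ = (130 - 52*I*√2)³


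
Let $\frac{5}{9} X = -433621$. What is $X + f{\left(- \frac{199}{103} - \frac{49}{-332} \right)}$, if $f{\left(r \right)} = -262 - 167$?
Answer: $- \frac{3904734}{5} \approx -7.8095 \cdot 10^{5}$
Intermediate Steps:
$X = - \frac{3902589}{5}$ ($X = \frac{9}{5} \left(-433621\right) = - \frac{3902589}{5} \approx -7.8052 \cdot 10^{5}$)
$f{\left(r \right)} = -429$
$X + f{\left(- \frac{199}{103} - \frac{49}{-332} \right)} = - \frac{3902589}{5} - 429 = - \frac{3904734}{5}$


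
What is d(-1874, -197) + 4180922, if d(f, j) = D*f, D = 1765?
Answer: 873312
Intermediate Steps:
d(f, j) = 1765*f
d(-1874, -197) + 4180922 = 1765*(-1874) + 4180922 = -3307610 + 4180922 = 873312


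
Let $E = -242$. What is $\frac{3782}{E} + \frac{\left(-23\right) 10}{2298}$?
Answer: $- \frac{2186674}{139029} \approx -15.728$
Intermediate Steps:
$\frac{3782}{E} + \frac{\left(-23\right) 10}{2298} = \frac{3782}{-242} + \frac{\left(-23\right) 10}{2298} = 3782 \left(- \frac{1}{242}\right) - \frac{115}{1149} = - \frac{1891}{121} - \frac{115}{1149} = - \frac{2186674}{139029}$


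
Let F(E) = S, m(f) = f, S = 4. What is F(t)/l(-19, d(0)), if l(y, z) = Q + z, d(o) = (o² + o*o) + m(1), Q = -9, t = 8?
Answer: -½ ≈ -0.50000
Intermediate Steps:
d(o) = 1 + 2*o² (d(o) = (o² + o*o) + 1 = (o² + o²) + 1 = 2*o² + 1 = 1 + 2*o²)
F(E) = 4
l(y, z) = -9 + z
F(t)/l(-19, d(0)) = 4/(-9 + (1 + 2*0²)) = 4/(-9 + (1 + 2*0)) = 4/(-9 + (1 + 0)) = 4/(-9 + 1) = 4/(-8) = 4*(-⅛) = -½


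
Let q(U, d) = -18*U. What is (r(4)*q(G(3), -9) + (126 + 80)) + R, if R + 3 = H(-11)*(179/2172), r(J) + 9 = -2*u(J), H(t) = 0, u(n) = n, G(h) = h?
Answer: 1121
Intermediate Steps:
r(J) = -9 - 2*J
R = -3 (R = -3 + 0*(179/2172) = -3 + 0 = -3)
(r(4)*q(G(3), -9) + (126 + 80)) + R = ((-9 - 2*4)*(-18*3) + (126 + 80)) - 3 = ((-9 - 8)*(-54) + 206) - 3 = (-17*(-54) + 206) - 3 = (918 + 206) - 3 = 1124 - 3 = 1121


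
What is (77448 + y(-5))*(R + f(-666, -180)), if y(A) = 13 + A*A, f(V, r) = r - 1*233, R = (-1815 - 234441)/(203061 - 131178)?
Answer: -772895342470/23961 ≈ -3.2256e+7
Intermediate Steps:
R = -78752/23961 (R = -236256/71883 = -236256*1/71883 = -78752/23961 ≈ -3.2867)
f(V, r) = -233 + r (f(V, r) = r - 233 = -233 + r)
y(A) = 13 + A**2
(77448 + y(-5))*(R + f(-666, -180)) = (77448 + (13 + (-5)**2))*(-78752/23961 + (-233 - 180)) = (77448 + (13 + 25))*(-78752/23961 - 413) = (77448 + 38)*(-9974645/23961) = 77486*(-9974645/23961) = -772895342470/23961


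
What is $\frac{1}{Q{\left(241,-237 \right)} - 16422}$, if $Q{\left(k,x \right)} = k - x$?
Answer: $- \frac{1}{15944} \approx -6.2719 \cdot 10^{-5}$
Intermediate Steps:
$\frac{1}{Q{\left(241,-237 \right)} - 16422} = \frac{1}{\left(241 - -237\right) - 16422} = \frac{1}{\left(241 + 237\right) - 16422} = \frac{1}{478 - 16422} = \frac{1}{-15944} = - \frac{1}{15944}$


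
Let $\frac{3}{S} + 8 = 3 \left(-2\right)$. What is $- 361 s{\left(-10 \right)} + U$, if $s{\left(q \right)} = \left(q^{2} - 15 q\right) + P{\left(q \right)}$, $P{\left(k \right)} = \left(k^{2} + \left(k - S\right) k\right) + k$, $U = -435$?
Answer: $- \frac{1109510}{7} \approx -1.585 \cdot 10^{5}$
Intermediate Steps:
$S = - \frac{3}{14}$ ($S = \frac{3}{-8 + 3 \left(-2\right)} = \frac{3}{-8 - 6} = \frac{3}{-14} = 3 \left(- \frac{1}{14}\right) = - \frac{3}{14} \approx -0.21429$)
$P{\left(k \right)} = k + k^{2} + k \left(\frac{3}{14} + k\right)$ ($P{\left(k \right)} = \left(k^{2} + \left(k - - \frac{3}{14}\right) k\right) + k = \left(k^{2} + \left(k + \frac{3}{14}\right) k\right) + k = \left(k^{2} + \left(\frac{3}{14} + k\right) k\right) + k = \left(k^{2} + k \left(\frac{3}{14} + k\right)\right) + k = k + k^{2} + k \left(\frac{3}{14} + k\right)$)
$s{\left(q \right)} = q^{2} - 15 q + \frac{q \left(17 + 28 q\right)}{14}$ ($s{\left(q \right)} = \left(q^{2} - 15 q\right) + \frac{q \left(17 + 28 q\right)}{14} = q^{2} - 15 q + \frac{q \left(17 + 28 q\right)}{14}$)
$- 361 s{\left(-10 \right)} + U = - 361 \cdot \frac{1}{14} \left(-10\right) \left(-193 + 42 \left(-10\right)\right) - 435 = - 361 \cdot \frac{1}{14} \left(-10\right) \left(-193 - 420\right) - 435 = - 361 \cdot \frac{1}{14} \left(-10\right) \left(-613\right) - 435 = \left(-361\right) \frac{3065}{7} - 435 = - \frac{1106465}{7} - 435 = - \frac{1109510}{7}$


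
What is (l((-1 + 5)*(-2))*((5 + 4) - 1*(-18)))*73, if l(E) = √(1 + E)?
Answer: 1971*I*√7 ≈ 5214.8*I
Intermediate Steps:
(l((-1 + 5)*(-2))*((5 + 4) - 1*(-18)))*73 = (√(1 + (-1 + 5)*(-2))*((5 + 4) - 1*(-18)))*73 = (√(1 + 4*(-2))*(9 + 18))*73 = (√(1 - 8)*27)*73 = (√(-7)*27)*73 = ((I*√7)*27)*73 = (27*I*√7)*73 = 1971*I*√7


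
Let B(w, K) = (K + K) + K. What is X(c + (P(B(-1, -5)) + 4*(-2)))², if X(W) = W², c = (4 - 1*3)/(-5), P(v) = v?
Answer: 181063936/625 ≈ 2.8970e+5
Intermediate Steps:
B(w, K) = 3*K (B(w, K) = 2*K + K = 3*K)
c = -⅕ (c = (4 - 3)*(-⅕) = 1*(-⅕) = -⅕ ≈ -0.20000)
X(c + (P(B(-1, -5)) + 4*(-2)))² = ((-⅕ + (3*(-5) + 4*(-2)))²)² = ((-⅕ + (-15 - 8))²)² = ((-⅕ - 23)²)² = ((-116/5)²)² = (13456/25)² = 181063936/625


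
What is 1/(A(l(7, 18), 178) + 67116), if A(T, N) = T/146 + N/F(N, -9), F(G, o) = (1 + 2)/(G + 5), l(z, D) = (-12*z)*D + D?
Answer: 73/5691355 ≈ 1.2826e-5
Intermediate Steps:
l(z, D) = D - 12*D*z (l(z, D) = -12*D*z + D = D - 12*D*z)
F(G, o) = 3/(5 + G)
A(T, N) = T/146 + N*(5/3 + N/3) (A(T, N) = T/146 + N/((3/(5 + N))) = T*(1/146) + N*(5/3 + N/3) = T/146 + N*(5/3 + N/3))
1/(A(l(7, 18), 178) + 67116) = 1/(((18*(1 - 12*7))/146 + (⅓)*178*(5 + 178)) + 67116) = 1/(((18*(1 - 84))/146 + (⅓)*178*183) + 67116) = 1/(((18*(-83))/146 + 10858) + 67116) = 1/(((1/146)*(-1494) + 10858) + 67116) = 1/((-747/73 + 10858) + 67116) = 1/(791887/73 + 67116) = 1/(5691355/73) = 73/5691355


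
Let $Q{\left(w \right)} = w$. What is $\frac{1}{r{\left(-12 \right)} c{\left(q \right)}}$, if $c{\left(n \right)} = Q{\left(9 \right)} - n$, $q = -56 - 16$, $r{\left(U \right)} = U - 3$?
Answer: $- \frac{1}{1215} \approx -0.00082305$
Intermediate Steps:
$r{\left(U \right)} = -3 + U$
$q = -72$
$c{\left(n \right)} = 9 - n$
$\frac{1}{r{\left(-12 \right)} c{\left(q \right)}} = \frac{1}{\left(-3 - 12\right) \left(9 - -72\right)} = \frac{1}{\left(-15\right) \left(9 + 72\right)} = \frac{1}{\left(-15\right) 81} = \frac{1}{-1215} = - \frac{1}{1215}$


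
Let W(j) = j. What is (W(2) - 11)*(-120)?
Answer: 1080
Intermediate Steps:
(W(2) - 11)*(-120) = (2 - 11)*(-120) = -9*(-120) = 1080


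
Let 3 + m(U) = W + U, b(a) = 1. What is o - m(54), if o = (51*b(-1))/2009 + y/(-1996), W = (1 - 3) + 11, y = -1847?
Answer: -236785421/4009964 ≈ -59.049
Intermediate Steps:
W = 9 (W = -2 + 11 = 9)
m(U) = 6 + U (m(U) = -3 + (9 + U) = 6 + U)
o = 3812419/4009964 (o = (51*1)/2009 - 1847/(-1996) = 51*(1/2009) - 1847*(-1/1996) = 51/2009 + 1847/1996 = 3812419/4009964 ≈ 0.95074)
o - m(54) = 3812419/4009964 - (6 + 54) = 3812419/4009964 - 1*60 = 3812419/4009964 - 60 = -236785421/4009964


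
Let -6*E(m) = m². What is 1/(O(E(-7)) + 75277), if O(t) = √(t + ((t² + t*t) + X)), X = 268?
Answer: 677493/50999637022 - 3*√3539/50999637022 ≈ 1.3281e-5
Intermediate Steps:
E(m) = -m²/6
O(t) = √(268 + t + 2*t²) (O(t) = √(t + ((t² + t*t) + 268)) = √(t + ((t² + t²) + 268)) = √(t + (2*t² + 268)) = √(t + (268 + 2*t²)) = √(268 + t + 2*t²))
1/(O(E(-7)) + 75277) = 1/(√(268 - ⅙*(-7)² + 2*(-⅙*(-7)²)²) + 75277) = 1/(√(268 - ⅙*49 + 2*(-⅙*49)²) + 75277) = 1/(√(268 - 49/6 + 2*(-49/6)²) + 75277) = 1/(√(268 - 49/6 + 2*(2401/36)) + 75277) = 1/(√(268 - 49/6 + 2401/18) + 75277) = 1/(√(3539/9) + 75277) = 1/(√3539/3 + 75277) = 1/(75277 + √3539/3)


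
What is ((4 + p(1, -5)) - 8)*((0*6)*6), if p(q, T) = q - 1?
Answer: 0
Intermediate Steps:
p(q, T) = -1 + q
((4 + p(1, -5)) - 8)*((0*6)*6) = ((4 + (-1 + 1)) - 8)*((0*6)*6) = ((4 + 0) - 8)*(0*6) = (4 - 8)*0 = -4*0 = 0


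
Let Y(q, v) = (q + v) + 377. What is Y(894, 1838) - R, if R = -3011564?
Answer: 3014673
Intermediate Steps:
Y(q, v) = 377 + q + v
Y(894, 1838) - R = (377 + 894 + 1838) - 1*(-3011564) = 3109 + 3011564 = 3014673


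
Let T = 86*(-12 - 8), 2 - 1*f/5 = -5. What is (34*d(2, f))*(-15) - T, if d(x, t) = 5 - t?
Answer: 17020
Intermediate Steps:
f = 35 (f = 10 - 5*(-5) = 10 + 25 = 35)
T = -1720 (T = 86*(-20) = -1720)
(34*d(2, f))*(-15) - T = (34*(5 - 1*35))*(-15) - 1*(-1720) = (34*(5 - 35))*(-15) + 1720 = (34*(-30))*(-15) + 1720 = -1020*(-15) + 1720 = 15300 + 1720 = 17020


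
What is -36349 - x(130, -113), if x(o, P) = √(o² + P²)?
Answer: -36349 - √29669 ≈ -36521.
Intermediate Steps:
x(o, P) = √(P² + o²)
-36349 - x(130, -113) = -36349 - √((-113)² + 130²) = -36349 - √(12769 + 16900) = -36349 - √29669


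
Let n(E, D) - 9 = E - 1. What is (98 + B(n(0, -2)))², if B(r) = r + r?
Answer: 12996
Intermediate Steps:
n(E, D) = 8 + E (n(E, D) = 9 + (E - 1) = 9 + (-1 + E) = 8 + E)
B(r) = 2*r
(98 + B(n(0, -2)))² = (98 + 2*(8 + 0))² = (98 + 2*8)² = (98 + 16)² = 114² = 12996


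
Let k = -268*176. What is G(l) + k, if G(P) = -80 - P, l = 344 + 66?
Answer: -47658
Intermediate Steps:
k = -47168
l = 410
G(l) + k = (-80 - 1*410) - 47168 = (-80 - 410) - 47168 = -490 - 47168 = -47658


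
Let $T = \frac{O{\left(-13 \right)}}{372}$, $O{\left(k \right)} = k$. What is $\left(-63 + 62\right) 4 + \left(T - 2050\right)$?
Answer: $- \frac{764101}{372} \approx -2054.0$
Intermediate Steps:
$T = - \frac{13}{372} \approx -0.034946$
$\left(-63 + 62\right) 4 + \left(T - 2050\right) = \left(-63 + 62\right) 4 - \frac{762613}{372} = \left(-1\right) 4 - \frac{762613}{372} = -4 - \frac{762613}{372} = - \frac{764101}{372}$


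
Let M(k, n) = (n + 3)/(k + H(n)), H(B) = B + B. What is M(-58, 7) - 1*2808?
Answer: -61781/22 ≈ -2808.2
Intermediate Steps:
H(B) = 2*B
M(k, n) = (3 + n)/(k + 2*n) (M(k, n) = (n + 3)/(k + 2*n) = (3 + n)/(k + 2*n))
M(-58, 7) - 1*2808 = (3 + 7)/(-58 + 2*7) - 1*2808 = 10/(-58 + 14) - 2808 = 10/(-44) - 2808 = -1/44*10 - 2808 = -5/22 - 2808 = -61781/22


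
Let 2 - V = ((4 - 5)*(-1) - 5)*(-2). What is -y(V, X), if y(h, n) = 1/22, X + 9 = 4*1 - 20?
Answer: -1/22 ≈ -0.045455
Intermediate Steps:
X = -25 (X = -9 + (4*1 - 20) = -9 + (4 - 20) = -9 - 16 = -25)
V = -6 (V = 2 - ((4 - 5)*(-1) - 5)*(-2) = 2 - (-1*(-1) - 5)*(-2) = 2 - (1 - 5)*(-2) = 2 - (-4)*(-2) = 2 - 1*8 = 2 - 8 = -6)
y(h, n) = 1/22
-y(V, X) = -1*1/22 = -1/22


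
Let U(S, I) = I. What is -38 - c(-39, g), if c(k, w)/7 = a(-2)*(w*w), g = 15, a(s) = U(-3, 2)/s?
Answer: 1537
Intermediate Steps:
a(s) = 2/s
c(k, w) = -7*w² (c(k, w) = 7*((2/(-2))*(w*w)) = 7*((2*(-½))*w²) = 7*(-w²) = -7*w²)
-38 - c(-39, g) = -38 - (-7)*15² = -38 - (-7)*225 = -38 - 1*(-1575) = -38 + 1575 = 1537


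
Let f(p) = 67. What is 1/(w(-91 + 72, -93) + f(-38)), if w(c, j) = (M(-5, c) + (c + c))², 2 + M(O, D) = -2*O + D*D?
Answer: 1/109628 ≈ 9.1218e-6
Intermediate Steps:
M(O, D) = -2 + D² - 2*O (M(O, D) = -2 + (-2*O + D*D) = -2 + (-2*O + D²) = -2 + (D² - 2*O) = -2 + D² - 2*O)
w(c, j) = (8 + c² + 2*c)² (w(c, j) = ((-2 + c² - 2*(-5)) + (c + c))² = ((-2 + c² + 10) + 2*c)² = ((8 + c²) + 2*c)² = (8 + c² + 2*c)²)
1/(w(-91 + 72, -93) + f(-38)) = 1/((8 + (-91 + 72)² + 2*(-91 + 72))² + 67) = 1/((8 + (-19)² + 2*(-19))² + 67) = 1/((8 + 361 - 38)² + 67) = 1/(331² + 67) = 1/(109561 + 67) = 1/109628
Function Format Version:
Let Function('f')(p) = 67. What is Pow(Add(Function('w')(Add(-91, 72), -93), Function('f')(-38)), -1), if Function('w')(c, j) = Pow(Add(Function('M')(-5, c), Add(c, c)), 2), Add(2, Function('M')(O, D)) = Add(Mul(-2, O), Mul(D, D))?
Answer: Rational(1, 109628) ≈ 9.1218e-6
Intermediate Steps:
Function('M')(O, D) = Add(-2, Pow(D, 2), Mul(-2, O)) (Function('M')(O, D) = Add(-2, Add(Mul(-2, O), Mul(D, D))) = Add(-2, Add(Mul(-2, O), Pow(D, 2))) = Add(-2, Add(Pow(D, 2), Mul(-2, O))) = Add(-2, Pow(D, 2), Mul(-2, O)))
Function('w')(c, j) = Pow(Add(8, Pow(c, 2), Mul(2, c)), 2) (Function('w')(c, j) = Pow(Add(Add(-2, Pow(c, 2), Mul(-2, -5)), Add(c, c)), 2) = Pow(Add(Add(-2, Pow(c, 2), 10), Mul(2, c)), 2) = Pow(Add(Add(8, Pow(c, 2)), Mul(2, c)), 2) = Pow(Add(8, Pow(c, 2), Mul(2, c)), 2))
Pow(Add(Function('w')(Add(-91, 72), -93), Function('f')(-38)), -1) = Pow(Add(Pow(Add(8, Pow(Add(-91, 72), 2), Mul(2, Add(-91, 72))), 2), 67), -1) = Pow(Add(Pow(Add(8, Pow(-19, 2), Mul(2, -19)), 2), 67), -1) = Pow(Add(Pow(Add(8, 361, -38), 2), 67), -1) = Pow(Add(Pow(331, 2), 67), -1) = Pow(Add(109561, 67), -1) = Pow(109628, -1) = Rational(1, 109628)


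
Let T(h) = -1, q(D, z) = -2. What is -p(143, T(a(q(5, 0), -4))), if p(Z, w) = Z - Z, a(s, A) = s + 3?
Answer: 0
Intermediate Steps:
a(s, A) = 3 + s
p(Z, w) = 0
-p(143, T(a(q(5, 0), -4))) = -1*0 = 0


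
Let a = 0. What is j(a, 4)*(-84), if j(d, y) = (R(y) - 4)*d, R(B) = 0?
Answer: 0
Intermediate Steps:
j(d, y) = -4*d (j(d, y) = (0 - 4)*d = -4*d)
j(a, 4)*(-84) = -4*0*(-84) = 0*(-84) = 0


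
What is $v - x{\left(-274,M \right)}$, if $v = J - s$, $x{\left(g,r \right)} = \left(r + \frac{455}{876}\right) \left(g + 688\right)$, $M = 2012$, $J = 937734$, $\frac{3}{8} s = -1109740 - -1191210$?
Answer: $- \frac{49363637}{438} \approx -1.127 \cdot 10^{5}$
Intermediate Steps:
$s = \frac{651760}{3}$ ($s = \frac{8 \left(-1109740 - -1191210\right)}{3} = \frac{8 \left(-1109740 + 1191210\right)}{3} = \frac{8}{3} \cdot 81470 = \frac{651760}{3} \approx 2.1725 \cdot 10^{5}$)
$x{\left(g,r \right)} = \left(688 + g\right) \left(\frac{455}{876} + r\right)$ ($x{\left(g,r \right)} = \left(r + 455 \cdot \frac{1}{876}\right) \left(688 + g\right) = \left(r + \frac{455}{876}\right) \left(688 + g\right) = \left(\frac{455}{876} + r\right) \left(688 + g\right) = \left(688 + g\right) \left(\frac{455}{876} + r\right)$)
$v = \frac{2161442}{3}$ ($v = 937734 - \frac{651760}{3} = \frac{2161442}{3} \approx 7.2048 \cdot 10^{5}$)
$v - x{\left(-274,M \right)} = \frac{2161442}{3} - \left(\frac{78260}{219} + 688 \cdot 2012 + \frac{455}{876} \left(-274\right) - 551288\right) = \frac{2161442}{3} - \left(\frac{78260}{219} + 1384256 - \frac{62335}{438} - 551288\right) = \frac{2161442}{3} - \frac{121644723}{146} = - \frac{49363637}{438}$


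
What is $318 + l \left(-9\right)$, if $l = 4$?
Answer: $282$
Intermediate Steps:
$318 + l \left(-9\right) = 318 + 4 \left(-9\right) = 318 - 36 = 282$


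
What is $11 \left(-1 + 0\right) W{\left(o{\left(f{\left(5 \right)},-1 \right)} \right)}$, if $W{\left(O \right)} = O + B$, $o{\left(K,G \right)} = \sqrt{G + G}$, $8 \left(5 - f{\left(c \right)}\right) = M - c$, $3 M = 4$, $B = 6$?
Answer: $-66 - 11 i \sqrt{2} \approx -66.0 - 15.556 i$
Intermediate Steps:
$M = \frac{4}{3}$ ($M = \frac{1}{3} \cdot 4 = \frac{4}{3} \approx 1.3333$)
$f{\left(c \right)} = \frac{29}{6} + \frac{c}{8}$ ($f{\left(c \right)} = 5 - \frac{\frac{4}{3} - c}{8} = 5 + \left(- \frac{1}{6} + \frac{c}{8}\right) = \frac{29}{6} + \frac{c}{8}$)
$o{\left(K,G \right)} = \sqrt{2} \sqrt{G}$ ($o{\left(K,G \right)} = \sqrt{2 G} = \sqrt{2} \sqrt{G}$)
$W{\left(O \right)} = 6 + O$ ($W{\left(O \right)} = O + 6 = 6 + O$)
$11 \left(-1 + 0\right) W{\left(o{\left(f{\left(5 \right)},-1 \right)} \right)} = 11 \left(-1 + 0\right) \left(6 + \sqrt{2} \sqrt{-1}\right) = 11 \left(-1\right) \left(6 + \sqrt{2} i\right) = - 11 \left(6 + i \sqrt{2}\right) = -66 - 11 i \sqrt{2}$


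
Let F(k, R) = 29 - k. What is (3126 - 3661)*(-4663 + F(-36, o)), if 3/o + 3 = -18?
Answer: 2459930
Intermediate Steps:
o = -⅐ (o = 3/(-3 - 18) = 3/(-21) = 3*(-1/21) = -⅐ ≈ -0.14286)
(3126 - 3661)*(-4663 + F(-36, o)) = (3126 - 3661)*(-4663 + (29 - 1*(-36))) = -535*(-4663 + (29 + 36)) = -535*(-4663 + 65) = -535*(-4598) = 2459930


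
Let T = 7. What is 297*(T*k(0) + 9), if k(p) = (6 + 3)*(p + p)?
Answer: 2673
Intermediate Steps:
k(p) = 18*p (k(p) = 9*(2*p) = 18*p)
297*(T*k(0) + 9) = 297*(7*(18*0) + 9) = 297*(7*0 + 9) = 297*(0 + 9) = 297*9 = 2673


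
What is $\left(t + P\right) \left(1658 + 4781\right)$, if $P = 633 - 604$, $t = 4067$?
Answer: $26374144$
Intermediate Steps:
$P = 29$
$\left(t + P\right) \left(1658 + 4781\right) = \left(4067 + 29\right) \left(1658 + 4781\right) = 4096 \cdot 6439 = 26374144$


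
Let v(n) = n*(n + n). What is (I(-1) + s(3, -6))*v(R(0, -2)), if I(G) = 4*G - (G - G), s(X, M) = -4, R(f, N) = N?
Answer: -64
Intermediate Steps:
v(n) = 2*n² (v(n) = n*(2*n) = 2*n²)
I(G) = 4*G (I(G) = 4*G - 1*0 = 4*G + 0 = 4*G)
(I(-1) + s(3, -6))*v(R(0, -2)) = (4*(-1) - 4)*(2*(-2)²) = (-4 - 4)*(2*4) = -8*8 = -64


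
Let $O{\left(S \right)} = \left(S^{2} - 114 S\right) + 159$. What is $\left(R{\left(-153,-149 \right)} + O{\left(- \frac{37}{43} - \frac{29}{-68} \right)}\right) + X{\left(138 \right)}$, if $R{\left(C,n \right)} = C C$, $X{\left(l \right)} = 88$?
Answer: $\frac{202678114801}{8549776} \approx 23706.0$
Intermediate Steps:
$R{\left(C,n \right)} = C^{2}$
$O{\left(S \right)} = 159 + S^{2} - 114 S$
$\left(R{\left(-153,-149 \right)} + O{\left(- \frac{37}{43} - \frac{29}{-68} \right)}\right) + X{\left(138 \right)} = \left(\left(-153\right)^{2} + \left(159 + \left(- \frac{37}{43} - \frac{29}{-68}\right)^{2} - 114 \left(- \frac{37}{43} - \frac{29}{-68}\right)\right)\right) + 88 = \left(23409 + \left(159 + \left(\left(-37\right) \frac{1}{43} - - \frac{29}{68}\right)^{2} - 114 \left(\left(-37\right) \frac{1}{43} - - \frac{29}{68}\right)\right)\right) + 88 = \left(23409 + \left(159 + \left(- \frac{37}{43} + \frac{29}{68}\right)^{2} - 114 \left(- \frac{37}{43} + \frac{29}{68}\right)\right)\right) + 88 = \left(23409 + \left(159 + \left(- \frac{1269}{2924}\right)^{2} - - \frac{72333}{1462}\right)\right) + 88 = \left(23409 + \left(159 + \frac{1610361}{8549776} + \frac{72333}{1462}\right)\right) + 88 = \left(23409 + \frac{1784028129}{8549776}\right) + 88 = \frac{201925734513}{8549776} + 88 = \frac{202678114801}{8549776}$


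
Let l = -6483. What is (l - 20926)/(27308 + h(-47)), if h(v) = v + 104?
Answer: -27409/27365 ≈ -1.0016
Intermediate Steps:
h(v) = 104 + v
(l - 20926)/(27308 + h(-47)) = (-6483 - 20926)/(27308 + (104 - 47)) = -27409/(27308 + 57) = -27409/27365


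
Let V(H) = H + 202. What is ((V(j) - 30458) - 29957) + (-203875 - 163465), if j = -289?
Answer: -427842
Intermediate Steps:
V(H) = 202 + H
((V(j) - 30458) - 29957) + (-203875 - 163465) = (((202 - 289) - 30458) - 29957) + (-203875 - 163465) = ((-87 - 30458) - 29957) - 367340 = (-30545 - 29957) - 367340 = -60502 - 367340 = -427842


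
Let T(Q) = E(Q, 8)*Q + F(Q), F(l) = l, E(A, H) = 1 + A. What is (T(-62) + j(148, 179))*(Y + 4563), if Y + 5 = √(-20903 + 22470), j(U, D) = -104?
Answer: 16481728 + 3616*√1567 ≈ 1.6625e+7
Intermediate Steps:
Y = -5 + √1567 (Y = -5 + √(-20903 + 22470) = -5 + √1567 ≈ 34.585)
T(Q) = Q + Q*(1 + Q) (T(Q) = (1 + Q)*Q + Q = Q*(1 + Q) + Q = Q + Q*(1 + Q))
(T(-62) + j(148, 179))*(Y + 4563) = (-62*(2 - 62) - 104)*((-5 + √1567) + 4563) = (-62*(-60) - 104)*(4558 + √1567) = (3720 - 104)*(4558 + √1567) = 3616*(4558 + √1567) = 16481728 + 3616*√1567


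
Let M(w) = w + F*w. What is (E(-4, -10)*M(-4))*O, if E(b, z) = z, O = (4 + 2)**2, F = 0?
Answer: 1440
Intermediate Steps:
O = 36 (O = 6**2 = 36)
M(w) = w (M(w) = w + 0*w = w + 0 = w)
(E(-4, -10)*M(-4))*O = -10*(-4)*36 = 40*36 = 1440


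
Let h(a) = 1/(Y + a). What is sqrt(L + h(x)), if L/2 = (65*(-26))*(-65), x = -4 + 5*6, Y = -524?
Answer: sqrt(54486478302)/498 ≈ 468.72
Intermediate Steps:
x = 26 (x = -4 + 30 = 26)
h(a) = 1/(-524 + a)
L = 219700 (L = 2*((65*(-26))*(-65)) = 2*(-1690*(-65)) = 2*109850 = 219700)
sqrt(L + h(x)) = sqrt(219700 + 1/(-524 + 26)) = sqrt(219700 + 1/(-498)) = sqrt(219700 - 1/498) = sqrt(109410599/498) = sqrt(54486478302)/498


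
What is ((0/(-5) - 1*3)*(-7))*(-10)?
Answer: -210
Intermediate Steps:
((0/(-5) - 1*3)*(-7))*(-10) = ((0*(-1/5) - 3)*(-7))*(-10) = ((0 - 3)*(-7))*(-10) = -3*(-7)*(-10) = 21*(-10) = -210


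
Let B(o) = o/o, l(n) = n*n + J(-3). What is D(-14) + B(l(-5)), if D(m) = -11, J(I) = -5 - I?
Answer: -10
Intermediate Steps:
l(n) = -2 + n² (l(n) = n*n + (-5 - 1*(-3)) = n² + (-5 + 3) = n² - 2 = -2 + n²)
B(o) = 1
D(-14) + B(l(-5)) = -11 + 1 = -10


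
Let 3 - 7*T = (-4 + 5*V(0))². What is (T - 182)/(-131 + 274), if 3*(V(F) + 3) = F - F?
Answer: -1632/1001 ≈ -1.6304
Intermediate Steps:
V(F) = -3 (V(F) = -3 + (F - F)/3 = -3 + (⅓)*0 = -3 + 0 = -3)
T = -358/7 (T = 3/7 - (-4 + 5*(-3))²/7 = 3/7 - (-4 - 15)²/7 = 3/7 - ⅐*(-19)² = 3/7 - ⅐*361 = 3/7 - 361/7 = -358/7 ≈ -51.143)
(T - 182)/(-131 + 274) = (-358/7 - 182)/(-131 + 274) = -1632/7/143 = -1632/7*1/143 = -1632/1001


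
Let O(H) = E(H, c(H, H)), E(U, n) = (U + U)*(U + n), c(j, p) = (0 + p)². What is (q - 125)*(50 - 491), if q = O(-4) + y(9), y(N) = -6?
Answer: 100107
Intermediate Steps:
c(j, p) = p²
E(U, n) = 2*U*(U + n) (E(U, n) = (2*U)*(U + n) = 2*U*(U + n))
O(H) = 2*H*(H + H²)
q = -102 (q = 2*(-4)²*(1 - 4) - 6 = 2*16*(-3) - 6 = -96 - 6 = -102)
(q - 125)*(50 - 491) = (-102 - 125)*(50 - 491) = -227*(-441) = 100107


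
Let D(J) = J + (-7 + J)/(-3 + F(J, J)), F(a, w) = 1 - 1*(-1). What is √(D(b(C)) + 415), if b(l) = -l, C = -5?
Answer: √422 ≈ 20.543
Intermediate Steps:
F(a, w) = 2 (F(a, w) = 1 + 1 = 2)
D(J) = 7 (D(J) = J + (-7 + J)/(-3 + 2) = J + (-7 + J)/(-1) = J + (-7 + J)*(-1) = J + (7 - J) = 7)
√(D(b(C)) + 415) = √(7 + 415) = √422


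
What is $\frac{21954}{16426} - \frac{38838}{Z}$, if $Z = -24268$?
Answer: $\frac{292683165}{99656542} \approx 2.9369$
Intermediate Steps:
$\frac{21954}{16426} - \frac{38838}{Z} = \frac{21954}{16426} - \frac{38838}{-24268} = 21954 \cdot \frac{1}{16426} - - \frac{19419}{12134} = \frac{10977}{8213} + \frac{19419}{12134} = \frac{292683165}{99656542}$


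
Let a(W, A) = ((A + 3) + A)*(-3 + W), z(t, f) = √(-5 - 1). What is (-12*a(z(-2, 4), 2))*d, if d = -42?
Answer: -10584 + 3528*I*√6 ≈ -10584.0 + 8641.8*I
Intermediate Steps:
z(t, f) = I*√6 (z(t, f) = √(-6) = I*√6)
a(W, A) = (-3 + W)*(3 + 2*A) (a(W, A) = ((3 + A) + A)*(-3 + W) = (3 + 2*A)*(-3 + W) = (-3 + W)*(3 + 2*A))
(-12*a(z(-2, 4), 2))*d = -12*(-9 - 6*2 + 3*(I*√6) + 2*2*(I*√6))*(-42) = -12*(-9 - 12 + 3*I*√6 + 4*I*√6)*(-42) = -12*(-21 + 7*I*√6)*(-42) = (252 - 84*I*√6)*(-42) = -10584 + 3528*I*√6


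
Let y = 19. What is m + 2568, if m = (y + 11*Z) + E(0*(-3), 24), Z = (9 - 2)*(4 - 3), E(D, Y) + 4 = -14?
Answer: 2646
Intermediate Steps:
E(D, Y) = -18 (E(D, Y) = -4 - 14 = -18)
Z = 7 (Z = 7*1 = 7)
m = 78 (m = (19 + 11*7) - 18 = (19 + 77) - 18 = 96 - 18 = 78)
m + 2568 = 78 + 2568 = 2646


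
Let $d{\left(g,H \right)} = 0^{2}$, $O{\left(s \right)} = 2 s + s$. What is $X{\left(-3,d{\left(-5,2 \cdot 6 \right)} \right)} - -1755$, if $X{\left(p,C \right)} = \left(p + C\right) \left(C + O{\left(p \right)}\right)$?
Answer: $1782$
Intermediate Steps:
$O{\left(s \right)} = 3 s$
$d{\left(g,H \right)} = 0$
$X{\left(p,C \right)} = \left(C + p\right) \left(C + 3 p\right)$ ($X{\left(p,C \right)} = \left(p + C\right) \left(C + 3 p\right) = \left(C + p\right) \left(C + 3 p\right)$)
$X{\left(-3,d{\left(-5,2 \cdot 6 \right)} \right)} - -1755 = \left(0^{2} + 3 \left(-3\right)^{2} + 4 \cdot 0 \left(-3\right)\right) - -1755 = \left(0 + 3 \cdot 9 + 0\right) + 1755 = \left(0 + 27 + 0\right) + 1755 = 27 + 1755 = 1782$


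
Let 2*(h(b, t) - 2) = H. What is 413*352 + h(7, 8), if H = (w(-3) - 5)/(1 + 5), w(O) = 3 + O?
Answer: 1744531/12 ≈ 1.4538e+5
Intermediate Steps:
H = -5/6 (H = ((3 - 3) - 5)/(1 + 5) = (0 - 5)/6 = -5*1/6 = -5/6 ≈ -0.83333)
h(b, t) = 19/12 (h(b, t) = 2 + (1/2)*(-5/6) = 2 - 5/12 = 19/12)
413*352 + h(7, 8) = 413*352 + 19/12 = 145376 + 19/12 = 1744531/12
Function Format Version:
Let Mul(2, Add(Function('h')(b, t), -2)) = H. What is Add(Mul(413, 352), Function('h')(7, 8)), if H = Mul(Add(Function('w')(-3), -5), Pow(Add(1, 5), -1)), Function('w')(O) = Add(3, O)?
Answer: Rational(1744531, 12) ≈ 1.4538e+5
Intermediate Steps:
H = Rational(-5, 6) (H = Mul(Add(Add(3, -3), -5), Pow(Add(1, 5), -1)) = Mul(Add(0, -5), Pow(6, -1)) = Mul(-5, Rational(1, 6)) = Rational(-5, 6) ≈ -0.83333)
Function('h')(b, t) = Rational(19, 12) (Function('h')(b, t) = Add(2, Mul(Rational(1, 2), Rational(-5, 6))) = Add(2, Rational(-5, 12)) = Rational(19, 12))
Add(Mul(413, 352), Function('h')(7, 8)) = Add(Mul(413, 352), Rational(19, 12)) = Add(145376, Rational(19, 12)) = Rational(1744531, 12)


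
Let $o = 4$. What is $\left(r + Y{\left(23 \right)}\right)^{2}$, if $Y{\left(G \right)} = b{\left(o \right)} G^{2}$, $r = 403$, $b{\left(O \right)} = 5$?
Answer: $9290304$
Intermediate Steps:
$Y{\left(G \right)} = 5 G^{2}$
$\left(r + Y{\left(23 \right)}\right)^{2} = \left(403 + 5 \cdot 23^{2}\right)^{2} = \left(403 + 5 \cdot 529\right)^{2} = \left(403 + 2645\right)^{2} = 3048^{2} = 9290304$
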